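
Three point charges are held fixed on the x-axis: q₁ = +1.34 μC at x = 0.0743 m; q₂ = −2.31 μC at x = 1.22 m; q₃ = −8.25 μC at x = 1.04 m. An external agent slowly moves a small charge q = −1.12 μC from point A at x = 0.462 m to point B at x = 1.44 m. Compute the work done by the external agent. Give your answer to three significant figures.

0.164 J

For quasistatic motion the external work equals the change in potential energy: W_ext = qΔV = q(V_B − V_A).
At A: distances to the source charges are 0.388 m, 0.758 m, 0.578 m; V_A = Σ kqᵢ/rᵢ = -1.25×10⁵ V.
At B: distances to the source charges are 1.37 m, 0.220 m, 0.400 m; V_B = Σ kqᵢ/rᵢ = -2.71×10⁵ V.
ΔV = V_B − V_A = -1.46×10⁵ V.
W_ext = qΔV = (-1.12×10⁻⁶ C)(-1.46×10⁵ V) = 0.164 J.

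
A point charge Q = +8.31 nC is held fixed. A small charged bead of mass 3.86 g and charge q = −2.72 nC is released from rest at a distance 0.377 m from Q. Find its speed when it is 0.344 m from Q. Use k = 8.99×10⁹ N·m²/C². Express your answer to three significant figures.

5.18×10⁻³ m/s

Only the electrostatic force acts, so mechanical energy is conserved: ½mv² = U₁ − U₂ = kQq(1/r₁ − 1/r₂).
U₁ − U₂ = (8.99×10⁹ N·m²/C²)(8.31×10⁻⁹ C)(-2.72×10⁻⁹ C)(1/0.377 − 1/0.344) = 5.17×10⁻⁸ J.
v = √(2·5.17×10⁻⁸/3.86×10⁻³) = 5.18×10⁻³ m/s.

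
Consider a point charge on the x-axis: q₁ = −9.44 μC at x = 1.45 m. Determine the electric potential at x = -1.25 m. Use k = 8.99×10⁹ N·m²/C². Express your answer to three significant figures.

-3.14×10⁴ V

Electric potential is a scalar, so the contributions from each charge add algebraically: V = Σ kqᵢ/rᵢ.
V = k[(-9.44×10⁻⁶)/(2.70)] = -3.14×10⁴ V.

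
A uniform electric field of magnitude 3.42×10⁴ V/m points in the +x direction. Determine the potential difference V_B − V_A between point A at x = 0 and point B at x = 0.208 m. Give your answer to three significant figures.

-7110 V

In a uniform field, potential decreases in the direction of E: V_B − V_A = −E·Δx.
V_B − V_A = −(3.42×10⁴ V/m)(0.208 m) = -7110 V.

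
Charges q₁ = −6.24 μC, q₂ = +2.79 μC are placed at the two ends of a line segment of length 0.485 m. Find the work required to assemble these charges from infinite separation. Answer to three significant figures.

-0.323 J

The assembly work is the sum of pairwise potential energies, U = Σ_{i<j} kqᵢqⱼ/rᵢⱼ.
The separation is r = 0.485 m.
U = (-0.323) = -0.323 J.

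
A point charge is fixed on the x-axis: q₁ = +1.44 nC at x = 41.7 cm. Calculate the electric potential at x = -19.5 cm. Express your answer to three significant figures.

The total potential is the scalar sum of each charge's contribution, V = Σ kqᵢ/rᵢ.
V = k[(1.44×10⁻⁹)/(0.612)] = 21.2 V.

21.2 V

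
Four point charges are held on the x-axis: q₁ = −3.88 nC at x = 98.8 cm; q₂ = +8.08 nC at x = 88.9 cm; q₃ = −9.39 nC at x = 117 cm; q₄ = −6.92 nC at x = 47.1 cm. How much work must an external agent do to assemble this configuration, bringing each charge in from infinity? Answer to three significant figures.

The assembly work is the sum of pairwise potential energies, U = Σ_{i<j} kqᵢqⱼ/rᵢⱼ.
Pair separations: r₁₂ = 0.0990 m, r₁₃ = 0.182 m, r₁₄ = 0.517 m, r₂₃ = 0.281 m, r₂₄ = 0.418 m, r₃₄ = 0.699 m.
Summing all 6 pair terms gives U = -3.37×10⁻⁶ J.

-3.37×10⁻⁶ J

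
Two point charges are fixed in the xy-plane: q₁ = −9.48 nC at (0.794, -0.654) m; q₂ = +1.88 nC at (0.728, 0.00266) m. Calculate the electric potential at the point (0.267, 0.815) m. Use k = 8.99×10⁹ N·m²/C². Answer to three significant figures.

-36.5 V

The total potential is the scalar sum of each charge's contribution, V = Σ kqᵢ/rᵢ.
Distances from the field point to each charge: r₁ = 1.56 m, r₂ = 0.934 m.
V = k[(-9.48×10⁻⁹)/(1.56) + (1.88×10⁻⁹)/(0.934)] = -36.5 V.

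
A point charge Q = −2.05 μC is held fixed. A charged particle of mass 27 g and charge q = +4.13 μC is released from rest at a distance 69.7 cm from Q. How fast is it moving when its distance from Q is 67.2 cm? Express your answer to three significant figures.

Only the electrostatic force acts, so mechanical energy is conserved: ½mv² = U₁ − U₂ = kQq(1/r₁ − 1/r₂).
U₁ − U₂ = (8.99×10⁹ N·m²/C²)(-2.05×10⁻⁶ C)(4.13×10⁻⁶ C)(1/0.697 − 1/0.672) = 4.06×10⁻³ J.
v = √(2·4.06×10⁻³/0.0270) = 0.549 m/s.

0.549 m/s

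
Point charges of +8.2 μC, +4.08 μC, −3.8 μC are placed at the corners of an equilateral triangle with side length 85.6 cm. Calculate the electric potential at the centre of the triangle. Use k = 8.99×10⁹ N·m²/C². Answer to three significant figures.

1.54×10⁵ V

The total potential is the scalar sum of each charge's contribution, V = Σ kqᵢ/rᵢ.
The distance from each vertex to the centroid is a/√3 = 0.494 m.
V = k[(8.20×10⁻⁶)/(0.494) + (4.08×10⁻⁶)/(0.494) + (-3.80×10⁻⁶)/(0.494)] = 1.54×10⁵ V.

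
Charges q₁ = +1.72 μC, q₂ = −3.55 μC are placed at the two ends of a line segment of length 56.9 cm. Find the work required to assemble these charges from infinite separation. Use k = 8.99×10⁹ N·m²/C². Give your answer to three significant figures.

The work to assemble the configuration equals its total potential energy, U = Σ kqᵢqⱼ/rᵢⱼ over all pairs.
The separation is r = 0.569 m.
U = (-0.0965) = -0.0965 J.

-0.0965 J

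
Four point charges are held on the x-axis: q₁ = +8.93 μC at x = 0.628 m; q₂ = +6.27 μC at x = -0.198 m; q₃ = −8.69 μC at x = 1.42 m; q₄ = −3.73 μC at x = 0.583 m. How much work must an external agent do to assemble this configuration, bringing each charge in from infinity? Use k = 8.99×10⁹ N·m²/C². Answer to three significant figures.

-7.15 J

The work to assemble the configuration equals its total potential energy, U = Σ kqᵢqⱼ/rᵢⱼ over all pairs.
Pair separations: r₁₂ = 0.826 m, r₁₃ = 0.792 m, r₁₄ = 0.0450 m, r₂₃ = 1.62 m, r₂₄ = 0.781 m, r₃₄ = 0.837 m.
Summing all 6 pair terms gives U = -7.15 J.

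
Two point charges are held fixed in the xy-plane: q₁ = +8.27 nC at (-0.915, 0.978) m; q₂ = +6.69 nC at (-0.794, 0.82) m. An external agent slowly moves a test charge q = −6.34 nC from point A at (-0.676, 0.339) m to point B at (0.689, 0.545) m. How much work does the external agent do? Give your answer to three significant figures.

9.24×10⁻⁷ J

For quasistatic motion the external work equals the change in potential energy: W_ext = qΔV = q(V_B − V_A).
At A: distances to the source charges are 0.682 m, 0.495 m; V_A = Σ kqᵢ/rᵢ = 230 V.
At B: distances to the source charges are 1.66 m, 1.51 m; V_B = Σ kqᵢ/rᵢ = 84.6 V.
ΔV = V_B − V_A = -146 V.
W_ext = qΔV = (-6.34×10⁻⁹ C)(-146 V) = 9.24×10⁻⁷ J.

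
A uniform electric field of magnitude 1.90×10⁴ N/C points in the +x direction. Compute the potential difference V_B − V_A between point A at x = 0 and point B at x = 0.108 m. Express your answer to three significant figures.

-2050 V

In a uniform field, potential decreases in the direction of E: V_B − V_A = −E·Δx.
V_B − V_A = −(1.90×10⁴ V/m)(0.108 m) = -2050 V.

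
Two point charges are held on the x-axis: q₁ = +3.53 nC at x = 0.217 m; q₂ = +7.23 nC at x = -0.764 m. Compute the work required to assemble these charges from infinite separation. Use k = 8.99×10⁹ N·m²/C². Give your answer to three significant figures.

The assembly work is the sum of pairwise potential energies, U = Σ_{i<j} kqᵢqⱼ/rᵢⱼ.
Pair separations: r₁₂ = 0.981 m.
U = (2.34×10⁻⁷) = 2.34×10⁻⁷ J.

2.34×10⁻⁷ J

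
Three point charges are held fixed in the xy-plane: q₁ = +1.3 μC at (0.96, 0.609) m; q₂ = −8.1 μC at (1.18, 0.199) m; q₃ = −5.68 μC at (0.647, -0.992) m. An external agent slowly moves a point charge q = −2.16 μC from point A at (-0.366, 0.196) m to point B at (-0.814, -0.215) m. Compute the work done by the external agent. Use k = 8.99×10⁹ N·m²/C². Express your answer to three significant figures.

-0.0232 J

For quasistatic motion the external work equals the change in potential energy: W_ext = qΔV = q(V_B − V_A).
At A: distances to the source charges are 1.39 m, 1.55 m, 1.56 m; V_A = Σ kqᵢ/rᵢ = -7.14×10⁴ V.
At B: distances to the source charges are 1.96 m, 2.04 m, 1.65 m; V_B = Σ kqᵢ/rᵢ = -6.06×10⁴ V.
ΔV = V_B − V_A = 1.08×10⁴ V.
W_ext = qΔV = (-2.16×10⁻⁶ C)(1.08×10⁴ V) = -0.0232 J.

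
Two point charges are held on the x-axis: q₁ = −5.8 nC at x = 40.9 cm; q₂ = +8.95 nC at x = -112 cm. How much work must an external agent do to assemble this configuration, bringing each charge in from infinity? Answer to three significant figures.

The assembly work is the sum of pairwise potential energies, U = Σ_{i<j} kqᵢqⱼ/rᵢⱼ.
Pair separations: r₁₂ = 1.53 m.
U = (-3.05×10⁻⁷) = -3.05×10⁻⁷ J.

-3.05×10⁻⁷ J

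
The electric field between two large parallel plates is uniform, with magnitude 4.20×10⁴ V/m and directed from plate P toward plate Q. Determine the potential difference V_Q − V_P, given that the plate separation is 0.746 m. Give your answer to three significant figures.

-3.13×10⁴ V

In a uniform field, potential decreases in the direction of E: ΔV = −E·d for a displacement d parallel to E.
Going from P to Q is a displacement of 0.746 m along the field, so V_Q − V_P = −Ed = -3.13×10⁴ V.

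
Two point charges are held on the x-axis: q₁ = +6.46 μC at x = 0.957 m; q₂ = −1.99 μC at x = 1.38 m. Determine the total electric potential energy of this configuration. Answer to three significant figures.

-0.273 J

The work to assemble the configuration equals its total potential energy, U = Σ kqᵢqⱼ/rᵢⱼ over all pairs.
Pair separations: r₁₂ = 0.423 m.
U = (-0.273) = -0.273 J.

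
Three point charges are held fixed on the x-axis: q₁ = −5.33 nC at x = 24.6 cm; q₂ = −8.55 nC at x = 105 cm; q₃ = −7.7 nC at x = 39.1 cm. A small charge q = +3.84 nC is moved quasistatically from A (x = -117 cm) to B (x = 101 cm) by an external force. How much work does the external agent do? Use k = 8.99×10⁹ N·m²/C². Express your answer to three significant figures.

-7.62×10⁻⁶ J

For quasistatic motion the external work equals the change in potential energy: W_ext = qΔV = q(V_B − V_A).
At A: distances to the source charges are 1.42 m, 2.22 m, 1.56 m; V_A = Σ kqᵢ/rᵢ = -113 V.
At B: distances to the source charges are 0.764 m, 0.0400 m, 0.619 m; V_B = Σ kqᵢ/rᵢ = -2100 V.
ΔV = V_B − V_A = -1980 V.
W_ext = qΔV = (3.84×10⁻⁹ C)(-1980 V) = -7.62×10⁻⁶ J.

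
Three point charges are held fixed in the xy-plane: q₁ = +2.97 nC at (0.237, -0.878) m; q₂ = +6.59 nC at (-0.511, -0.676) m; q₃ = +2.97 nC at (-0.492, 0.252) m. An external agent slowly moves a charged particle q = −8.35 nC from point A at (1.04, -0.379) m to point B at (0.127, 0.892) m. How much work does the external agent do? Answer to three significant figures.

For quasistatic motion the external work equals the change in potential energy: W_ext = qΔV = q(V_B − V_A).
At A: distances to the source charges are 0.945 m, 1.58 m, 1.66 m; V_A = Σ kqᵢ/rᵢ = 81.9 V.
At B: distances to the source charges are 1.77 m, 1.69 m, 0.890 m; V_B = Σ kqᵢ/rᵢ = 80.0 V.
ΔV = V_B − V_A = -1.83 V.
W_ext = qΔV = (-8.35×10⁻⁹ C)(-1.83 V) = 1.53×10⁻⁸ J.

1.53×10⁻⁸ J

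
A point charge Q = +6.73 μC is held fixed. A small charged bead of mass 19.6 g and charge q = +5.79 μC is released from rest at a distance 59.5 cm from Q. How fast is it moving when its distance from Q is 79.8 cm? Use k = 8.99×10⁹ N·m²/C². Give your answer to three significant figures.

Only the electrostatic force acts, so mechanical energy is conserved: ½mv² = U₁ − U₂ = kQq(1/r₁ − 1/r₂).
U₁ − U₂ = (8.99×10⁹ N·m²/C²)(6.73×10⁻⁶ C)(5.79×10⁻⁶ C)(1/0.595 − 1/0.798) = 0.150 J.
v = √(2·0.150/0.0196) = 3.91 m/s.

3.91 m/s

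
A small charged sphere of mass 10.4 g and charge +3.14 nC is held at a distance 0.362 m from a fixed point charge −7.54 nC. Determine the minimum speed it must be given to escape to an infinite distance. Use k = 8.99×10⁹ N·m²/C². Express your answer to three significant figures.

0.0106 m/s

To just escape, total mechanical energy must reach zero at infinity: ½mv²_min + U = 0, so ½mv²_min = −U = |kQq|/r.
|U| = |kQq|/r = (8.99×10⁹ N·m²/C²)(7.54×10⁻⁹)(3.14×10⁻⁹)/(0.362) = 5.88×10⁻⁷ J.
v_min = √(2|U|/m) = √(2·5.88×10⁻⁷/0.0104) = 0.0106 m/s.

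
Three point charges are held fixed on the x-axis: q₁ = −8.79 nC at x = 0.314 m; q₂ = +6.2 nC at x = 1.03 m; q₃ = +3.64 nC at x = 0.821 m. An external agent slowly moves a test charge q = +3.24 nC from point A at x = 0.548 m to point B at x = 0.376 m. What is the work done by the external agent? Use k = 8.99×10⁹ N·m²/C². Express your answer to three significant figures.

-3.28×10⁻⁶ J

For quasistatic motion the external work equals the change in potential energy: W_ext = qΔV = q(V_B − V_A).
At A: distances to the source charges are 0.234 m, 0.482 m, 0.273 m; V_A = Σ kqᵢ/rᵢ = -102 V.
At B: distances to the source charges are 0.0620 m, 0.654 m, 0.445 m; V_B = Σ kqᵢ/rᵢ = -1120 V.
ΔV = V_B − V_A = -1010 V.
W_ext = qΔV = (3.24×10⁻⁹ C)(-1010 V) = -3.28×10⁻⁶ J.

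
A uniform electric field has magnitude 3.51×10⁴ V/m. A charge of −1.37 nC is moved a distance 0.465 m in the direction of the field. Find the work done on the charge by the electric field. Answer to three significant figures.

The potential change for a displacement 0.465 m in the direction of the field is ΔV = −Ed = -1.63×10⁴ V.
W_field = −qΔV = -2.24×10⁻⁵ J.

-2.24×10⁻⁵ J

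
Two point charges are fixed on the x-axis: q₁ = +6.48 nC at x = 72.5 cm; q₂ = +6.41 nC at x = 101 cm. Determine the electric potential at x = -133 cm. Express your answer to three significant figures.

The total potential is the scalar sum of each charge's contribution, V = Σ kqᵢ/rᵢ.
Distances from the field point to each charge: r₁ = 2.06 m, r₂ = 2.34 m.
V = k[(6.48×10⁻⁹)/(2.06) + (6.41×10⁻⁹)/(2.34)] = 53.0 V.

53.0 V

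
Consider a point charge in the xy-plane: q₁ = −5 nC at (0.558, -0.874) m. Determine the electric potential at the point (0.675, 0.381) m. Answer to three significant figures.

-35.7 V

The total potential is the scalar sum of each charge's contribution, V = Σ kqᵢ/rᵢ.
Distances from the field point to each charge: r₁ = 1.26 m.
V = k[(-5.00×10⁻⁹)/(1.26)] = -35.7 V.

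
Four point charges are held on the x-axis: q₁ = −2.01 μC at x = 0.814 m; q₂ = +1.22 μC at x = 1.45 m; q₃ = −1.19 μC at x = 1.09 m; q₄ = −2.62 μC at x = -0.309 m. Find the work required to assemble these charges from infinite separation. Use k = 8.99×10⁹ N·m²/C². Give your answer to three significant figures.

The work to assemble the configuration equals its total potential energy, U = Σ kqᵢqⱼ/rᵢⱼ over all pairs.
Pair separations: r₁₂ = 0.636 m, r₁₃ = 0.276 m, r₁₄ = 1.12 m, r₂₃ = 0.360 m, r₂₄ = 1.76 m, r₃₄ = 1.40 m.
Summing all 6 pair terms gives U = 0.0528 J.

0.0528 J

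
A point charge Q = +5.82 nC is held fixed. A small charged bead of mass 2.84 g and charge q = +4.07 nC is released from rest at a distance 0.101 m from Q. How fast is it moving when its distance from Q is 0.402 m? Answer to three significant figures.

0.0333 m/s

Only the electrostatic force acts, so mechanical energy is conserved: ½mv² = U₁ − U₂ = kQq(1/r₁ − 1/r₂).
U₁ − U₂ = (8.99×10⁹ N·m²/C²)(5.82×10⁻⁹ C)(4.07×10⁻⁹ C)(1/0.101 − 1/0.402) = 1.58×10⁻⁶ J.
v = √(2·1.58×10⁻⁶/2.84×10⁻³) = 0.0333 m/s.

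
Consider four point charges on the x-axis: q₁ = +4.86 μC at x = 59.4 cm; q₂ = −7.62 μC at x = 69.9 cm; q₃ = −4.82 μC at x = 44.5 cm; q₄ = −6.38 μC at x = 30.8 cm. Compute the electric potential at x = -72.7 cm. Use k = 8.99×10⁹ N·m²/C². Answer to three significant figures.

The total potential is the scalar sum of each charge's contribution, V = Σ kqᵢ/rᵢ.
Distances from the field point to each charge: r₁ = 1.32 m, r₂ = 1.43 m, r₃ = 1.17 m, r₄ = 1.03 m.
V = k[(4.86×10⁻⁶)/(1.32) + (-7.62×10⁻⁶)/(1.43) + (-4.82×10⁻⁶)/(1.17) + (-6.38×10⁻⁶)/(1.03)] = -1.07×10⁵ V.

-1.07×10⁵ V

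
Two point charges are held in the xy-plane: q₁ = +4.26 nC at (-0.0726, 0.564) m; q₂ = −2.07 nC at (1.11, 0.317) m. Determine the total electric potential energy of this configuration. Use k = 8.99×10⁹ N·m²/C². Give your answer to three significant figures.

-6.56×10⁻⁸ J

The work to assemble the configuration equals its total potential energy, U = Σ kqᵢqⱼ/rᵢⱼ over all pairs.
Pair separations: r₁₂ = 1.21 m.
U = (-6.56×10⁻⁸) = -6.56×10⁻⁸ J.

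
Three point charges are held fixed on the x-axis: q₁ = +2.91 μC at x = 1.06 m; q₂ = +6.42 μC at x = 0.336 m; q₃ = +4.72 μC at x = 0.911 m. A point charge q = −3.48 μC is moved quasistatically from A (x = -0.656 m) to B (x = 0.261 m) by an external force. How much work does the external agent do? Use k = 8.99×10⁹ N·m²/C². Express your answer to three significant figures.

For quasistatic motion the external work equals the change in potential energy: W_ext = qΔV = q(V_B − V_A).
At A: distances to the source charges are 1.72 m, 0.992 m, 1.57 m; V_A = Σ kqᵢ/rᵢ = 1.01×10⁵ V.
At B: distances to the source charges are 0.799 m, 0.0750 m, 0.650 m; V_B = Σ kqᵢ/rᵢ = 8.68×10⁵ V.
ΔV = V_B − V_A = 7.67×10⁵ V.
W_ext = qΔV = (-3.48×10⁻⁶ C)(7.67×10⁵ V) = -2.67 J.

-2.67 J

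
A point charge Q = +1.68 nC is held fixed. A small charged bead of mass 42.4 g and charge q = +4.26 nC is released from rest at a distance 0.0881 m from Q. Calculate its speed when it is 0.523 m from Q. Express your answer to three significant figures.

5.35×10⁻³ m/s

Only the electrostatic force acts, so mechanical energy is conserved: ½mv² = U₁ − U₂ = kQq(1/r₁ − 1/r₂).
U₁ − U₂ = (8.99×10⁹ N·m²/C²)(1.68×10⁻⁹ C)(4.26×10⁻⁹ C)(1/0.0881 − 1/0.523) = 6.07×10⁻⁷ J.
v = √(2·6.07×10⁻⁷/0.0424) = 5.35×10⁻³ m/s.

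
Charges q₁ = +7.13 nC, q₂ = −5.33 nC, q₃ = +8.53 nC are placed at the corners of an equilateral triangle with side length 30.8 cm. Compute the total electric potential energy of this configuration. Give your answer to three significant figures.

The work to assemble the configuration equals its total potential energy, U = Σ kqᵢqⱼ/rᵢⱼ over all pairs.
All three pair separations equal the side length, 0.308 m.
U = (-1.11×10⁻⁶) + (1.78×10⁻⁶) + (-1.33×10⁻⁶) = -6.61×10⁻⁷ J.

-6.61×10⁻⁷ J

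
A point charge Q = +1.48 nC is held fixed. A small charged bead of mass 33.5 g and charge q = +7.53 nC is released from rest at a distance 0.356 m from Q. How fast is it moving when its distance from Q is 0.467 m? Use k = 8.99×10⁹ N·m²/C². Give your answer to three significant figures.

Only the electrostatic force acts, so mechanical energy is conserved: ½mv² = U₁ − U₂ = kQq(1/r₁ − 1/r₂).
U₁ − U₂ = (8.99×10⁹ N·m²/C²)(1.48×10⁻⁹ C)(7.53×10⁻⁹ C)(1/0.356 − 1/0.467) = 6.69×10⁻⁸ J.
v = √(2·6.69×10⁻⁸/0.0335) = 2.00×10⁻³ m/s.

2.00×10⁻³ m/s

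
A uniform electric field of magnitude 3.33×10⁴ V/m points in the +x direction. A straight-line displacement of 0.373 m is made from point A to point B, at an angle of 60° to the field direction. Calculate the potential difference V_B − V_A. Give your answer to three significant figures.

Only the component of displacement along E changes the potential: ΔV = −E·d·cosθ.
ΔV = −(3.33×10⁴ V/m)(0.373 m)cos60° = -6210 V.

-6210 V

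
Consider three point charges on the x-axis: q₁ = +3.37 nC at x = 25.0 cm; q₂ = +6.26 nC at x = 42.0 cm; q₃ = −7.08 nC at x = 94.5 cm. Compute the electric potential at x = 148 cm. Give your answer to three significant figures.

-41.2 V

Electric potential is a scalar, so the contributions from each charge add algebraically: V = Σ kqᵢ/rᵢ.
Distances from the field point to each charge: r₁ = 1.23 m, r₂ = 1.06 m, r₃ = 0.535 m.
V = k[(3.37×10⁻⁹)/(1.23) + (6.26×10⁻⁹)/(1.06) + (-7.08×10⁻⁹)/(0.535)] = -41.2 V.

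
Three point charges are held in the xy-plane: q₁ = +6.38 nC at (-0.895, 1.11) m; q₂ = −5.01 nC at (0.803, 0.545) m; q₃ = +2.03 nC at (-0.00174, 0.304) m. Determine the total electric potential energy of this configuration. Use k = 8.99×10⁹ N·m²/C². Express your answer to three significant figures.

-1.73×10⁻⁷ J

The work to assemble the configuration equals its total potential energy, U = Σ kqᵢqⱼ/rᵢⱼ over all pairs.
Pair separations: r₁₂ = 1.79 m, r₁₃ = 1.20 m, r₂₃ = 0.840 m.
U = (-1.61×10⁻⁷) + (9.68×10⁻⁸) + (-1.09×10⁻⁷) = -1.73×10⁻⁷ J.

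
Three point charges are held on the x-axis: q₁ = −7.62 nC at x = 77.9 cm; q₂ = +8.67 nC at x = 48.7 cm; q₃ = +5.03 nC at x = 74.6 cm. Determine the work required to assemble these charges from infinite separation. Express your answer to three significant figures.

The work to assemble the configuration equals its total potential energy, U = Σ kqᵢqⱼ/rᵢⱼ over all pairs.
Pair separations: r₁₂ = 0.292 m, r₁₃ = 0.0330 m, r₂₃ = 0.259 m.
U = (-2.03×10⁻⁶) + (-1.04×10⁻⁵) + (1.51×10⁻⁶) = -1.10×10⁻⁵ J.

-1.10×10⁻⁵ J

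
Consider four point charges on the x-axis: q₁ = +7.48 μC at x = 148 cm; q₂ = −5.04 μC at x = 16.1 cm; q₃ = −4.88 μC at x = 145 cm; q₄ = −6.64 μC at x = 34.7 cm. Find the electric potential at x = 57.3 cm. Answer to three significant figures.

The total potential is the scalar sum of each charge's contribution, V = Σ kqᵢ/rᵢ.
Distances from the field point to each charge: r₁ = 0.907 m, r₂ = 0.412 m, r₃ = 0.877 m, r₄ = 0.226 m.
V = k[(7.48×10⁻⁶)/(0.907) + (-5.04×10⁻⁶)/(0.412) + (-4.88×10⁻⁶)/(0.877) + (-6.64×10⁻⁶)/(0.226)] = -3.50×10⁵ V.

-3.50×10⁵ V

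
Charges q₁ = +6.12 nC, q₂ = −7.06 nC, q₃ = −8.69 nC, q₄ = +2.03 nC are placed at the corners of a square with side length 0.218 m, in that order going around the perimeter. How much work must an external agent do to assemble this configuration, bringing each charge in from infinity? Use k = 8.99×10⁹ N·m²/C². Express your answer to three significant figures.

-1.44×10⁻⁶ J

The work to assemble the configuration equals its total potential energy, U = Σ kqᵢqⱼ/rᵢⱼ over all pairs.
The four side pairs have separation 0.218 m and the two diagonal pairs 0.308 m.
Summing all 6 pair terms gives U = -1.44×10⁻⁶ J.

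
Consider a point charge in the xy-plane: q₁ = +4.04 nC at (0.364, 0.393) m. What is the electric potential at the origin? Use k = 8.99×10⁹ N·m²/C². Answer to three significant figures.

The total potential is the scalar sum of each charge's contribution, V = Σ kqᵢ/rᵢ.
Distances from the field point to each charge: r₁ = 0.536 m.
V = k[(4.04×10⁻⁹)/(0.536)] = 67.8 V.

67.8 V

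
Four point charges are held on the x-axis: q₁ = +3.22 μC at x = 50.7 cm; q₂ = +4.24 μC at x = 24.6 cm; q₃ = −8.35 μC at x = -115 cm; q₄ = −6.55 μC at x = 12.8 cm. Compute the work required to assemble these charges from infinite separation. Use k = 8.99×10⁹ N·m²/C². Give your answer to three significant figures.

The assembly work is the sum of pairwise potential energies, U = Σ_{i<j} kqᵢqⱼ/rᵢⱼ.
Pair separations: r₁₂ = 0.261 m, r₁₃ = 1.66 m, r₁₄ = 0.379 m, r₂₃ = 1.40 m, r₂₄ = 0.118 m, r₃₄ = 1.28 m.
Summing all 6 pair terms gives U = -2.14 J.

-2.14 J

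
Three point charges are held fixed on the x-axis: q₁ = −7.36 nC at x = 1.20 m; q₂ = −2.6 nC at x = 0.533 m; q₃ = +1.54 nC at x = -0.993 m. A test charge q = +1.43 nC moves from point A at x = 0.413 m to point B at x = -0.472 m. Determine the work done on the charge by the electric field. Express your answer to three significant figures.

-3.33×10⁻⁷ J

The work done by the electric force is W_field = −ΔU = −q(V_B − V_A) = q(V_A − V_B).
At A: distances to the source charges are 0.787 m, 0.120 m, 1.41 m; V_A = Σ kqᵢ/rᵢ = -269 V.
At B: distances to the source charges are 1.67 m, 1.00 m, 0.521 m; V_B = Σ kqᵢ/rᵢ = -36.3 V.
ΔV = V_B − V_A = 233 V.
W_field = −qΔV = −(1.43×10⁻⁹ C)(233 V) = -3.33×10⁻⁷ J.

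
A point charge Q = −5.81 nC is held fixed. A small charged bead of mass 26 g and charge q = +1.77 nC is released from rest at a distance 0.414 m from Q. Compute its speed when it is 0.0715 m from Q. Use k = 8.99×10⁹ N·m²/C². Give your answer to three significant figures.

Only the electrostatic force acts, so mechanical energy is conserved: ½mv² = U₁ − U₂ = kQq(1/r₁ − 1/r₂).
U₁ − U₂ = (8.99×10⁹ N·m²/C²)(-5.81×10⁻⁹ C)(1.77×10⁻⁹ C)(1/0.414 − 1/0.0715) = 1.07×10⁻⁶ J.
v = √(2·1.07×10⁻⁶/0.0260) = 9.07×10⁻³ m/s.

9.07×10⁻³ m/s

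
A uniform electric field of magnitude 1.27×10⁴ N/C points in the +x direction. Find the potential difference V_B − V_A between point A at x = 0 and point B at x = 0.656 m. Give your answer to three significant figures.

In a uniform field, potential decreases in the direction of E: V_B − V_A = −E·Δx.
V_B − V_A = −(1.27×10⁴ V/m)(0.656 m) = -8330 V.

-8330 V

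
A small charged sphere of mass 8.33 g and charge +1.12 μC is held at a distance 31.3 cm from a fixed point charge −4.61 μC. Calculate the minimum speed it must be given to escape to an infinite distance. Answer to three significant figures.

5.97 m/s

To just escape, total mechanical energy must reach zero at infinity: ½mv²_min + U = 0, so ½mv²_min = −U = |kQq|/r.
|U| = |kQq|/r = (8.99×10⁹ N·m²/C²)(4.61×10⁻⁶)(1.12×10⁻⁶)/(0.313) = 0.148 J.
v_min = √(2|U|/m) = √(2·0.148/8.33×10⁻³) = 5.97 m/s.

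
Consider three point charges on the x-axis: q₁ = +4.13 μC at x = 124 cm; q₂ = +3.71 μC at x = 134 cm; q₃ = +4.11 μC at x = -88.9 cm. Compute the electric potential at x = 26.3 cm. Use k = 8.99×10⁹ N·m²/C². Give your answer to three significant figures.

The total potential is the scalar sum of each charge's contribution, V = Σ kqᵢ/rᵢ.
Distances from the field point to each charge: r₁ = 0.977 m, r₂ = 1.08 m, r₃ = 1.15 m.
V = k[(4.13×10⁻⁶)/(0.977) + (3.71×10⁻⁶)/(1.08) + (4.11×10⁻⁶)/(1.15)] = 1.01×10⁵ V.

1.01×10⁵ V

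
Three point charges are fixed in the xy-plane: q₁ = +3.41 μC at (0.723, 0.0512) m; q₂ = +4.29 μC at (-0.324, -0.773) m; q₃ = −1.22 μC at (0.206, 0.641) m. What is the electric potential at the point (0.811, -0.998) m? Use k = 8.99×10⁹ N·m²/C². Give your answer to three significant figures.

Electric potential is a scalar, so the contributions from each charge add algebraically: V = Σ kqᵢ/rᵢ.
Distances from the field point to each charge: r₁ = 1.05 m, r₂ = 1.16 m, r₃ = 1.75 m.
V = k[(3.41×10⁻⁶)/(1.05) + (4.29×10⁻⁶)/(1.16) + (-1.22×10⁻⁶)/(1.75)] = 5.62×10⁴ V.

5.62×10⁴ V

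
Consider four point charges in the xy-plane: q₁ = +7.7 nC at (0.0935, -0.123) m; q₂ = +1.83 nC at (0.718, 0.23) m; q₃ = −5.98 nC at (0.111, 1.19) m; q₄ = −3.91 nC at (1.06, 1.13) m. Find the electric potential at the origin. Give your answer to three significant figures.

Electric potential is a scalar, so the contributions from each charge add algebraically: V = Σ kqᵢ/rᵢ.
Distances from the field point to each charge: r₁ = 0.155 m, r₂ = 0.754 m, r₃ = 1.20 m, r₄ = 1.55 m.
V = k[(7.70×10⁻⁹)/(0.155) + (1.83×10⁻⁹)/(0.754) + (-5.98×10⁻⁹)/(1.20) + (-3.91×10⁻⁹)/(1.55)] = 402 V.

402 V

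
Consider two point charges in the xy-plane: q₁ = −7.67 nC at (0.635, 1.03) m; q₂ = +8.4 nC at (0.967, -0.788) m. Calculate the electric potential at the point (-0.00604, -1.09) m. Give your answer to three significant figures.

43.0 V

The total potential is the scalar sum of each charge's contribution, V = Σ kqᵢ/rᵢ.
Distances from the field point to each charge: r₁ = 2.21 m, r₂ = 1.02 m.
V = k[(-7.67×10⁻⁹)/(2.21) + (8.40×10⁻⁹)/(1.02)] = 43.0 V.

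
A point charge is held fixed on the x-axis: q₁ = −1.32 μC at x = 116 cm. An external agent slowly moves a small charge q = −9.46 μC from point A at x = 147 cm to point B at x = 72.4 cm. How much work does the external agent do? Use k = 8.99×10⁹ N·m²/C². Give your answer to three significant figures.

-0.105 J

For quasistatic motion the external work equals the change in potential energy: W_ext = qΔV = q(V_B − V_A).
At A: distance to the source charge is 0.310 m; V_A = kq₁/r = -3.83×10⁴ V.
At B: distance to the source charge is 0.436 m; V_B = kq₁/r = -2.72×10⁴ V.
ΔV = V_B − V_A = 1.11×10⁴ V.
W_ext = qΔV = (-9.46×10⁻⁶ C)(1.11×10⁴ V) = -0.105 J.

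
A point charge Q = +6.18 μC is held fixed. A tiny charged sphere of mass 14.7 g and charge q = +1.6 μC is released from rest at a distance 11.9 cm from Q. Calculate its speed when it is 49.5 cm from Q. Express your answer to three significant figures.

Only the electrostatic force acts, so mechanical energy is conserved: ½mv² = U₁ − U₂ = kQq(1/r₁ − 1/r₂).
U₁ − U₂ = (8.99×10⁹ N·m²/C²)(6.18×10⁻⁶ C)(1.60×10⁻⁶ C)(1/0.119 − 1/0.495) = 0.567 J.
v = √(2·0.567/0.0147) = 8.79 m/s.

8.79 m/s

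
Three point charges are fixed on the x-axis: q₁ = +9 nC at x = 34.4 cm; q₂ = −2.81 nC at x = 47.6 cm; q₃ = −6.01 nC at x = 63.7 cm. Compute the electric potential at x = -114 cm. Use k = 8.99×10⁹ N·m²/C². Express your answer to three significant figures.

8.48 V

The total potential is the scalar sum of each charge's contribution, V = Σ kqᵢ/rᵢ.
Distances from the field point to each charge: r₁ = 1.48 m, r₂ = 1.62 m, r₃ = 1.78 m.
V = k[(9.00×10⁻⁹)/(1.48) + (-2.81×10⁻⁹)/(1.62) + (-6.01×10⁻⁹)/(1.78)] = 8.48 V.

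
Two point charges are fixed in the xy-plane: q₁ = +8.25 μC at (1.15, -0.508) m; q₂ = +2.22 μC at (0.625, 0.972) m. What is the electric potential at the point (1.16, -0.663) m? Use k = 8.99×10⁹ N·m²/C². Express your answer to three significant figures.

Electric potential is a scalar, so the contributions from each charge add algebraically: V = Σ kqᵢ/rᵢ.
Distances from the field point to each charge: r₁ = 0.155 m, r₂ = 1.72 m.
V = k[(8.25×10⁻⁶)/(0.155) + (2.22×10⁻⁶)/(1.72)] = 4.89×10⁵ V.

4.89×10⁵ V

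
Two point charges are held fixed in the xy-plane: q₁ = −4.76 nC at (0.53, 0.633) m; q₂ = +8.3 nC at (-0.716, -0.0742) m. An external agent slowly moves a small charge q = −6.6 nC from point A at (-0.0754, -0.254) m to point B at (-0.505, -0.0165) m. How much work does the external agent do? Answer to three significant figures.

-1.54×10⁻⁶ J

For quasistatic motion the external work equals the change in potential energy: W_ext = qΔV = q(V_B − V_A).
At A: distances to the source charges are 1.07 m, 0.665 m; V_A = Σ kqᵢ/rᵢ = 72.3 V.
At B: distances to the source charges are 1.22 m, 0.219 m; V_B = Σ kqᵢ/rᵢ = 306 V.
ΔV = V_B − V_A = 234 V.
W_ext = qΔV = (-6.60×10⁻⁹ C)(234 V) = -1.54×10⁻⁶ J.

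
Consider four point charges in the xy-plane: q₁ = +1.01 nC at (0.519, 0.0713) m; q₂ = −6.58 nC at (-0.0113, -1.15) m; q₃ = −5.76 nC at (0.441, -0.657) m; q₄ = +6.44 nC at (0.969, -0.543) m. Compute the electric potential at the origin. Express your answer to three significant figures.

The total potential is the scalar sum of each charge's contribution, V = Σ kqᵢ/rᵢ.
Distances from the field point to each charge: r₁ = 0.524 m, r₂ = 1.15 m, r₃ = 0.791 m, r₄ = 1.11 m.
V = k[(1.01×10⁻⁹)/(0.524) + (-6.58×10⁻⁹)/(1.15) + (-5.76×10⁻⁹)/(0.791) + (6.44×10⁻⁹)/(1.11)] = -47.4 V.

-47.4 V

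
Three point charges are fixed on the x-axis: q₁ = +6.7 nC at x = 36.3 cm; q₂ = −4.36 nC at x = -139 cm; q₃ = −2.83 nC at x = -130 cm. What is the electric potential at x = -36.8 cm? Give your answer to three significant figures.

The total potential is the scalar sum of each charge's contribution, V = Σ kqᵢ/rᵢ.
Distances from the field point to each charge: r₁ = 0.731 m, r₂ = 1.02 m, r₃ = 0.932 m.
V = k[(6.70×10⁻⁹)/(0.731) + (-4.36×10⁻⁹)/(1.02) + (-2.83×10⁻⁹)/(0.932)] = 16.7 V.

16.7 V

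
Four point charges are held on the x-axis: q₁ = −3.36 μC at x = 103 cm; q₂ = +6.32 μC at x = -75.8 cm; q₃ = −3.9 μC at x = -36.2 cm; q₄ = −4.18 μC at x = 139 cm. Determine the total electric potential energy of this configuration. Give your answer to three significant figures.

The assembly work is the sum of pairwise potential energies, U = Σ_{i<j} kqᵢqⱼ/rᵢⱼ.
Pair separations: r₁₂ = 1.79 m, r₁₃ = 1.39 m, r₁₄ = 0.360 m, r₂₃ = 0.396 m, r₂₄ = 2.15 m, r₃₄ = 1.75 m.
Summing all 6 pair terms gives U = -0.258 J.

-0.258 J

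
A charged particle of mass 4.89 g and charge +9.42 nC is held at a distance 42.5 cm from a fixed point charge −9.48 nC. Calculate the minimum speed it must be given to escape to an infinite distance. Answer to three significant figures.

To just escape, total mechanical energy must reach zero at infinity: ½mv²_min + U = 0, so ½mv²_min = −U = |kQq|/r.
|U| = |kQq|/r = (8.99×10⁹ N·m²/C²)(9.48×10⁻⁹)(9.42×10⁻⁹)/(0.425) = 1.89×10⁻⁶ J.
v_min = √(2|U|/m) = √(2·1.89×10⁻⁶/4.89×10⁻³) = 0.0278 m/s.

0.0278 m/s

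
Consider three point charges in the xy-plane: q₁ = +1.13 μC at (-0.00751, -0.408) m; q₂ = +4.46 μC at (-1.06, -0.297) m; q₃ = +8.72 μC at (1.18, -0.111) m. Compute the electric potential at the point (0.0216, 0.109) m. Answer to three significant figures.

1.21×10⁵ V

The total potential is the scalar sum of each charge's contribution, V = Σ kqᵢ/rᵢ.
Distances from the field point to each charge: r₁ = 0.518 m, r₂ = 1.16 m, r₃ = 1.18 m.
V = k[(1.13×10⁻⁶)/(0.518) + (4.46×10⁻⁶)/(1.16) + (8.72×10⁻⁶)/(1.18)] = 1.21×10⁵ V.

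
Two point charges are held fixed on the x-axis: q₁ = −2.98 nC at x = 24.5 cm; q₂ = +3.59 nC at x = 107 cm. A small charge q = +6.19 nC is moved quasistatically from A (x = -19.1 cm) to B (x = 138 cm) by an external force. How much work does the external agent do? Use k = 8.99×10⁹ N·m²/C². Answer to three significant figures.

For quasistatic motion the external work equals the change in potential energy: W_ext = qΔV = q(V_B − V_A).
At A: distances to the source charges are 0.436 m, 1.26 m; V_A = Σ kqᵢ/rᵢ = -35.9 V.
At B: distances to the source charges are 1.13 m, 0.310 m; V_B = Σ kqᵢ/rᵢ = 80.5 V.
ΔV = V_B − V_A = 116 V.
W_ext = qΔV = (6.19×10⁻⁹ C)(116 V) = 7.20×10⁻⁷ J.

7.20×10⁻⁷ J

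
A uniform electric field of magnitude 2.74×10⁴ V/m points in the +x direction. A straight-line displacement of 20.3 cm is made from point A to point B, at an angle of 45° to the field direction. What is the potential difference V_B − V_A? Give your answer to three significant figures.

Only the component of displacement along E changes the potential: ΔV = −E·d·cosθ.
ΔV = −(2.74×10⁴ V/m)(0.203 m)cos45° = -3930 V.

-3930 V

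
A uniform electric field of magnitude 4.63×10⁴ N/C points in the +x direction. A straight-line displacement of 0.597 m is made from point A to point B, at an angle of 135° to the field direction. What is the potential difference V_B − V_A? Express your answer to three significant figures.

1.95×10⁴ V

Only the component of displacement along E changes the potential: ΔV = −E·d·cosθ.
ΔV = −(4.63×10⁴ V/m)(0.597 m)cos135° = 1.95×10⁴ V.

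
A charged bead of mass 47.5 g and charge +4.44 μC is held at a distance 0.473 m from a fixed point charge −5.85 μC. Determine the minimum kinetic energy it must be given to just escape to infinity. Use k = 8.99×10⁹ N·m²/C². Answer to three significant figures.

0.494 J

To just escape, total mechanical energy must reach zero at infinity: ½mv²_min + U = 0, so ½mv²_min = −U = |kQq|/r.
|U| = |kQq|/r = (8.99×10⁹ N·m²/C²)(5.85×10⁻⁶)(4.44×10⁻⁶)/(0.473) = 0.494 J.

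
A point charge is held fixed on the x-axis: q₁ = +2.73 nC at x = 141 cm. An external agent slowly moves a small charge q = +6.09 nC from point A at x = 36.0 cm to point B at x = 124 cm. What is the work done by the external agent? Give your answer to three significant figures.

For quasistatic motion the external work equals the change in potential energy: W_ext = qΔV = q(V_B − V_A).
At A: distance to the source charge is 1.05 m; V_A = kq₁/r = 23.4 V.
At B: distance to the source charge is 0.170 m; V_B = kq₁/r = 144 V.
ΔV = V_B − V_A = 121 V.
W_ext = qΔV = (6.09×10⁻⁹ C)(121 V) = 7.37×10⁻⁷ J.

7.37×10⁻⁷ J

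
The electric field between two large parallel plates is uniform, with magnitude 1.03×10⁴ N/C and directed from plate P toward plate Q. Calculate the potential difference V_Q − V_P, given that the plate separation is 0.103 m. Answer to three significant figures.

-1060 V

In a uniform field, potential decreases in the direction of E: ΔV = −E·d for a displacement d parallel to E.
Going from P to Q is a displacement of 0.103 m along the field, so V_Q − V_P = −Ed = -1060 V.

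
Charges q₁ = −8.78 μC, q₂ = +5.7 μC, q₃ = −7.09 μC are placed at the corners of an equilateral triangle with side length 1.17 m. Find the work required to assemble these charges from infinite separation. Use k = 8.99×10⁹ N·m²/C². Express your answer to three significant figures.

The work to assemble the configuration equals its total potential energy, U = Σ kqᵢqⱼ/rᵢⱼ over all pairs.
All three pair separations equal the side length, 1.17 m.
U = (-0.385) + (0.478) + (-0.311) = -0.217 J.

-0.217 J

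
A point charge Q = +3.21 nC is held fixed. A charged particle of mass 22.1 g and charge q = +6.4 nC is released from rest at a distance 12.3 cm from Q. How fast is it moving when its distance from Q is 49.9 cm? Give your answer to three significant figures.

0.0101 m/s

Only the electrostatic force acts, so mechanical energy is conserved: ½mv² = U₁ − U₂ = kQq(1/r₁ − 1/r₂).
U₁ − U₂ = (8.99×10⁹ N·m²/C²)(3.21×10⁻⁹ C)(6.40×10⁻⁹ C)(1/0.123 − 1/0.499) = 1.13×10⁻⁶ J.
v = √(2·1.13×10⁻⁶/0.0221) = 0.0101 m/s.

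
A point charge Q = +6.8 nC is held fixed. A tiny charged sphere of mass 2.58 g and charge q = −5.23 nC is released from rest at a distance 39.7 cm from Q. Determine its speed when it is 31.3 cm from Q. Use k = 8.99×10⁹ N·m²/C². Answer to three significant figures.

Only the electrostatic force acts, so mechanical energy is conserved: ½mv² = U₁ − U₂ = kQq(1/r₁ − 1/r₂).
U₁ − U₂ = (8.99×10⁹ N·m²/C²)(6.80×10⁻⁹ C)(-5.23×10⁻⁹ C)(1/0.397 − 1/0.313) = 2.16×10⁻⁷ J.
v = √(2·2.16×10⁻⁷/2.58×10⁻³) = 0.0129 m/s.

0.0129 m/s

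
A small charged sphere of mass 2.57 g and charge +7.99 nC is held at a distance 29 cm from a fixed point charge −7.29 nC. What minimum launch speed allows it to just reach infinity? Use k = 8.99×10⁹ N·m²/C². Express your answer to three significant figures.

0.0375 m/s

To just escape, total mechanical energy must reach zero at infinity: ½mv²_min + U = 0, so ½mv²_min = −U = |kQq|/r.
|U| = |kQq|/r = (8.99×10⁹ N·m²/C²)(7.29×10⁻⁹)(7.99×10⁻⁹)/(0.290) = 1.81×10⁻⁶ J.
v_min = √(2|U|/m) = √(2·1.81×10⁻⁶/2.57×10⁻³) = 0.0375 m/s.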